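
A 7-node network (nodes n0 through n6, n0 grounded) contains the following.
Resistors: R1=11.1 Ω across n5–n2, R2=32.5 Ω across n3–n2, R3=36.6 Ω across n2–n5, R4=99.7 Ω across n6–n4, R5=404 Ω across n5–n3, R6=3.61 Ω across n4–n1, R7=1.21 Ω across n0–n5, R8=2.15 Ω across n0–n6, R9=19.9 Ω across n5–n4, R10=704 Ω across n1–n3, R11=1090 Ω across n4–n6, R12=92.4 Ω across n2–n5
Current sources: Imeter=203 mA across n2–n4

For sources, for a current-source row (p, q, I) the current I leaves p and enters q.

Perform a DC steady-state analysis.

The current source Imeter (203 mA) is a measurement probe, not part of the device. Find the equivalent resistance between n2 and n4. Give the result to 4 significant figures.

R_eq = 23.38 Ω

Element admittances at DC:
  Y(R1) = 0.09009 S between n5,n2
  Y(R2) = 0.03077 S between n3,n2
  Y(R3) = 0.02732 S between n2,n5
  Y(R4) = 0.01003 S between n6,n4
  Y(R5) = 0.002475 S between n5,n3
  Y(R6) = 0.2770 S between n4,n1
  Y(R7) = 0.8264 S between n0,n5
  Y(R8) = 0.4651 S between n0,n6
  Y(R9) = 0.05025 S between n5,n4
  Y(R10) = 0.001420 S between n1,n3
  Y(R11) = 0.0009174 S between n4,n6
  Y(R12) = 0.01082 S between n2,n5
  Imeter: injects 0.203 A into n4 (from n2)
Assemble and solve the 6×6 MNA system:
  V(n1)=3.171  V(n2)=-1.552  V(n3)=-1.251  V(n4)=3.194  V(n5)=-0.04133  V(n6)=0.07344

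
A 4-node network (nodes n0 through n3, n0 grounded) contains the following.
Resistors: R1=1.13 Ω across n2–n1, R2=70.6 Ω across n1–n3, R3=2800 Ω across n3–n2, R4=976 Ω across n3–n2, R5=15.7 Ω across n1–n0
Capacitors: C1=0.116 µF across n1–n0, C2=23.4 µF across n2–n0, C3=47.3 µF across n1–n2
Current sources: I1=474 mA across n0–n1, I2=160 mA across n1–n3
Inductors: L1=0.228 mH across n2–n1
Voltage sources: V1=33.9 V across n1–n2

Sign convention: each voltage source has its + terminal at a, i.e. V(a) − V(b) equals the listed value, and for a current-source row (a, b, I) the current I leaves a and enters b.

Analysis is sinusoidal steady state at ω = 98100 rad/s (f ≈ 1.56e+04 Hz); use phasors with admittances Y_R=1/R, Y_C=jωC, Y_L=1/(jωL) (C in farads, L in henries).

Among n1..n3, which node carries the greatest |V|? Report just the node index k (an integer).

Element admittances at ω=98100 rad/s:
  Y(R1) = 0.8850+0.000j S between n2,n1
  Y(R2) = 0.01416+0.000j S between n1,n3
  Y(C1) = 0.000+0.01138j S between n1,n0
  I1: injects 0.474 A into n1 (from n0)
  Y(C2) = 0.000+2.296j S between n2,n0
  Y(C3) = 0.000+4.640j S between n1,n2
  Y(R3) = 0.0003571+0.000j S between n3,n2
  Y(R4) = 0.001025+0.000j S between n3,n2
  I2: injects 0.16 A into n3 (from n1)
  Y(L1) = 0.000-0.04471j S between n2,n1
  Y(R5) = 0.06369+0.000j S between n1,n0
  V1: constraint V(n1)−V(n2) = 33.9
Assemble and solve the 4×4 MNA system:
  V(n1)=33.71+0.7253j  V(n2)=-0.1872+0.7253j  V(n3)=40.99+0.7253j
  i(V1)=-31.72-156.2j

3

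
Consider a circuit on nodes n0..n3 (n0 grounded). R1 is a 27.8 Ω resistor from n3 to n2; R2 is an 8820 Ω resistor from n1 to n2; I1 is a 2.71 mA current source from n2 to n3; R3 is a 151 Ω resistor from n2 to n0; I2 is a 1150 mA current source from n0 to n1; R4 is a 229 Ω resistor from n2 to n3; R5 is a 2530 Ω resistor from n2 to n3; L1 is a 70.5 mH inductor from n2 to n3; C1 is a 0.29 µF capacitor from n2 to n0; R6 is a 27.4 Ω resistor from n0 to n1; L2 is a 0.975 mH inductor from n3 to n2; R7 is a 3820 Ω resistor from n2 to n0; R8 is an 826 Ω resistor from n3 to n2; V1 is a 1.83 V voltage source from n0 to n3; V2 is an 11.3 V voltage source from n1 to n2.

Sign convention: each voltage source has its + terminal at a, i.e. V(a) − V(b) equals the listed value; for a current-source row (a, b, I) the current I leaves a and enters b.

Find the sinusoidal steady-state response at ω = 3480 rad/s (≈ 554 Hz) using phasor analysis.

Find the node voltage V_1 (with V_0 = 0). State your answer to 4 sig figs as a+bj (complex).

Apply KCL at each of the 3 non-ground nodes and solve the resulting linear system.
Node n1: branches {R2, I2, R6, V2} → V_1 = 10.19+2.529j
Node n2: branches {R1, R2, I1, R3, R4, R5, L1, C1, L2, R7, R8, V2} → V_2 = -1.112+2.529j
Node n3: branches {R1, I1, R4, R5, L1, L2, R8, V1} → V_3 = -1.830+0.000j
Source currents: i(V1)=-0.7884+0.1086j, i(V2)=0.7769-0.09228j

10.19+2.529j V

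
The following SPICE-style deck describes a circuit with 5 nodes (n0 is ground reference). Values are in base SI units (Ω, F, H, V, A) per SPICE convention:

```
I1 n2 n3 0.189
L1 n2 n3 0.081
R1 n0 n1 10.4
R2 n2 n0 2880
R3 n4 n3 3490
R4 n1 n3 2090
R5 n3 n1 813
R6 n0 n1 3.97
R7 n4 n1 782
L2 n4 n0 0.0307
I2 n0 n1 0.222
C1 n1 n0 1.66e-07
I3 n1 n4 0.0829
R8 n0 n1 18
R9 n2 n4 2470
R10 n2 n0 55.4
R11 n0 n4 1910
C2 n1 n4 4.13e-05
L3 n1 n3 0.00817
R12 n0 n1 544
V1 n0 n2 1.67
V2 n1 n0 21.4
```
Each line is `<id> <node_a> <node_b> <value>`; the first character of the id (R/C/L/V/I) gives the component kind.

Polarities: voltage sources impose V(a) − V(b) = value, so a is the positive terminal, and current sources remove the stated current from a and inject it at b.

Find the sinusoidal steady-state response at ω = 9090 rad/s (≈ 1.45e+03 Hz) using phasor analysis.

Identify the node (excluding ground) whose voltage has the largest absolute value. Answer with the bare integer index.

Apply KCL at each of the 4 non-ground nodes and solve the resulting linear system.
Node n1: branches {R1, R4, R5, R6, R7, I2, C1, I3, R8, C2, L3, R12, V2} → V_1 = 21.40+0.000j
Node n2: branches {I1, L1, R2, R9, R10, V1} → V_2 = -1.670+0.000j
Node n3: branches {I1, L1, R3, R4, R5, L3} → V_3 = 21.01+12.81j
Node n4: branches {R3, R7, L2, I3, R9, R11, C2} → V_4 = 21.62-0.1659j
Source currents: i(V1)=0.1315+0.03087j, i(V2)=-8.303+0.07613j

3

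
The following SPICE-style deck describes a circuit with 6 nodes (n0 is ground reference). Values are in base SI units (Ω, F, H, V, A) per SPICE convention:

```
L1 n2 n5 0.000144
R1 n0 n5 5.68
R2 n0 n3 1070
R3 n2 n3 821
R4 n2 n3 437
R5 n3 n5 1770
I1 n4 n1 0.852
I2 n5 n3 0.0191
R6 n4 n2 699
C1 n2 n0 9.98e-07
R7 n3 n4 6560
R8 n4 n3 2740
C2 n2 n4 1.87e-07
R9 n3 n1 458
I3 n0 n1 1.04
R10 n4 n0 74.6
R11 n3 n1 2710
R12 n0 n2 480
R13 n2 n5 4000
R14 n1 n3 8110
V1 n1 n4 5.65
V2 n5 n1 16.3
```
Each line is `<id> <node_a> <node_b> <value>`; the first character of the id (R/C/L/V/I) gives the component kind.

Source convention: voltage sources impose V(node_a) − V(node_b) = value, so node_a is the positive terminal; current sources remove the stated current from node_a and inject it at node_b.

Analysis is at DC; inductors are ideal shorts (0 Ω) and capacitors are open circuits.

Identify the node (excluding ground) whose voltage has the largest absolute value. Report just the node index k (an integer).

Apply KCL at each of the 5 non-ground nodes and solve the resulting linear system.
Node n1: branches {I1, R9, I3, R11, R14, V1, V2} → V_1 = -9.343
Node n2: branches {L1, R3, R4, R6, C1, C2, R12, R13} → V_2 = 6.957
Node n3: branches {R2, R3, R4, R5, I2, R7, R8, R9, R11, R14} → V_3 = 1.789
Node n4: branches {I1, R6, R7, R8, C2, R10, V1} → V_4 = -14.99
Node n5: branches {L1, R1, R5, I2, R13, V2} → V_5 = 6.957
Source currents: i(L1)=-0.06402, i(V1)=0.6109, i(V2)=-1.311

4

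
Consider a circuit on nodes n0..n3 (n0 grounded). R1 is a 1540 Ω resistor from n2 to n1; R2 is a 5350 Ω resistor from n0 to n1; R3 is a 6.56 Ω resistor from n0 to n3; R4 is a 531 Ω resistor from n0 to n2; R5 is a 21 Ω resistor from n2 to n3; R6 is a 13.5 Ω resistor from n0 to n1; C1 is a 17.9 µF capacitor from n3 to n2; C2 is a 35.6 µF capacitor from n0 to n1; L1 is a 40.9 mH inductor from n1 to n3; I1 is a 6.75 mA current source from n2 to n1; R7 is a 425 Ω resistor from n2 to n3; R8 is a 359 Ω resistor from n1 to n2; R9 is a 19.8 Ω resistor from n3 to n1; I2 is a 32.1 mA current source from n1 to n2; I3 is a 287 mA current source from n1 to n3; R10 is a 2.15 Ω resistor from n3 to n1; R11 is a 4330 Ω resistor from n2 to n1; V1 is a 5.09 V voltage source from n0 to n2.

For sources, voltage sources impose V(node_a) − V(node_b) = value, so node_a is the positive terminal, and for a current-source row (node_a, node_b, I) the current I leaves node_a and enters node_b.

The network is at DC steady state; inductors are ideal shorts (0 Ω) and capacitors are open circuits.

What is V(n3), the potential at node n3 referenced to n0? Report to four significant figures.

-1.064 V

MNA unknowns: 3 node voltages V₁..V_3 plus 2 source currents (L1, V1)
R1: Y=0.0006494 on G[2,1]
R2: Y=0.0001869 on G[0,1]
R3: Y=0.1524 on G[0,3]
R4: Y=0.001883 on G[0,2]
R5: Y=0.04762 on G[2,3]
R6: Y=0.07407 on G[0,1]
C1: Y=0.000 on G[3,2]
C2: Y=0.000 on G[0,1]
L1: row V1−V3=0, i_L1 at 1,3
I1: z[2]−=0.00675, z[1]+=0.00675
R7: Y=0.002353 on G[2,3]
R8: Y=0.002786 on G[1,2]
R9: Y=0.05051 on G[3,1]
I2: z[1]−=0.0321, z[2]+=0.0321
I3: z[1]−=0.287, z[3]+=0.287
R10: Y=0.4651 on G[3,1]
R11: Y=0.0002309 on G[2,1]
V1: row V0−V2=5.09, i_V1 at 0,2
solve → V1=-1.064, V2=-5.090, V3=-1.064
aux → i_L1=-0.2481, i_V1=-0.2509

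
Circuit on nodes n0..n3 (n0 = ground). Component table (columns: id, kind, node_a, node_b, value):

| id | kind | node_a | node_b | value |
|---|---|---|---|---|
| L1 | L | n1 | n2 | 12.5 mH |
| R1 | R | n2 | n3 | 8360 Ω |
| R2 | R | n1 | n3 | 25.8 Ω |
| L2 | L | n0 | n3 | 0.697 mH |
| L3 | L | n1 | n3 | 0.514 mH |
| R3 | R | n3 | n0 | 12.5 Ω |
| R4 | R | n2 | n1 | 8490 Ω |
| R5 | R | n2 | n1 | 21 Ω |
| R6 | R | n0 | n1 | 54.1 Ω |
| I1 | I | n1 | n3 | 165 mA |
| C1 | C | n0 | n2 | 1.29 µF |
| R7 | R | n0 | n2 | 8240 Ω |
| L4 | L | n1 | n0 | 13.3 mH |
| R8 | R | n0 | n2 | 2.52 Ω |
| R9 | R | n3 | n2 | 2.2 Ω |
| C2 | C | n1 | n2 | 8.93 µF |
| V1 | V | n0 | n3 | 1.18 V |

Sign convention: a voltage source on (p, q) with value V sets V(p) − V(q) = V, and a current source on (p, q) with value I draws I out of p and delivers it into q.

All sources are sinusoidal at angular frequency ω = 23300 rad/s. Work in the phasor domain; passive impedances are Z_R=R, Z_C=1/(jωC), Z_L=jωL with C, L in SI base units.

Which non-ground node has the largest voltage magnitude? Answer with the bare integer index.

MNA unknowns: 3 node voltages V₁..V_3 plus 1 source current (V1)
L1: Y=0.000-0.003433j on G[1,2]
R1: Y=0.0001196+0.000j on G[2,3]
R2: Y=0.03876+0.000j on G[1,3]
L2: Y=0.000-0.06158j on G[0,3]
L3: Y=0.000-0.08350j on G[1,3]
R3: Y=0.08000+0.000j on G[3,0]
R4: Y=0.0001178+0.000j on G[2,1]
R5: Y=0.04762+0.000j on G[2,1]
R6: Y=0.01848+0.000j on G[0,1]
I1: z[1]−=0.165, z[3]+=0.165
C1: Y=0.000+0.03006j on G[0,2]
R7: Y=0.0001214+0.000j on G[0,2]
L4: Y=0.000-0.003227j on G[1,0]
R8: Y=0.3968+0.000j on G[0,2]
R9: Y=0.4545+0.000j on G[3,2]
C2: Y=0.000+0.2081j on G[1,2]
V1: row V0−V3=1.18, i_V1 at 0,3
solve → V1=-1.403+0.8017j, V2=-0.8666-0.05045j, V3=-1.180+0.000j
aux → i_V1=-0.4602+0.04593j

1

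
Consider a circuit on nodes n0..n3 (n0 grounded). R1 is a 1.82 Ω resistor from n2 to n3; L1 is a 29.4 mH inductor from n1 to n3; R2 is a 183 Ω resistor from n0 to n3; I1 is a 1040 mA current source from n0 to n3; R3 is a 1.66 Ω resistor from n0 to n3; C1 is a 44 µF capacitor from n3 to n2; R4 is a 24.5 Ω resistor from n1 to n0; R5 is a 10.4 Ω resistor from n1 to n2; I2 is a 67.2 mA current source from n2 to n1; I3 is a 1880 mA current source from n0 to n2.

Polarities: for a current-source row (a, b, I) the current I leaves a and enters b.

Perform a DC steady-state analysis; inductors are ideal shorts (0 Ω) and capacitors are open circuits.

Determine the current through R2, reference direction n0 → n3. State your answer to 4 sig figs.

MNA unknowns: 3 node voltages V₁..V_3 plus 1 source current (L1)
R1: Y=0.5495 on G[2,3]
L1: row V1−V3=0, i_L1 at 1,3
R2: Y=0.005464 on G[0,3]
I1: z[0]−=1.04, z[3]+=1.04
R3: Y=0.6024 on G[0,3]
C1: Y=0.000 on G[3,2]
R4: Y=0.04082 on G[1,0]
R5: Y=0.09615 on G[1,2]
I2: z[2]−=0.0672, z[1]+=0.0672
I3: z[0]−=1.88, z[2]+=1.88
solve → V1=4.501, V2=7.309, V3=4.501
aux → i_L1=0.1535

-0.02460 A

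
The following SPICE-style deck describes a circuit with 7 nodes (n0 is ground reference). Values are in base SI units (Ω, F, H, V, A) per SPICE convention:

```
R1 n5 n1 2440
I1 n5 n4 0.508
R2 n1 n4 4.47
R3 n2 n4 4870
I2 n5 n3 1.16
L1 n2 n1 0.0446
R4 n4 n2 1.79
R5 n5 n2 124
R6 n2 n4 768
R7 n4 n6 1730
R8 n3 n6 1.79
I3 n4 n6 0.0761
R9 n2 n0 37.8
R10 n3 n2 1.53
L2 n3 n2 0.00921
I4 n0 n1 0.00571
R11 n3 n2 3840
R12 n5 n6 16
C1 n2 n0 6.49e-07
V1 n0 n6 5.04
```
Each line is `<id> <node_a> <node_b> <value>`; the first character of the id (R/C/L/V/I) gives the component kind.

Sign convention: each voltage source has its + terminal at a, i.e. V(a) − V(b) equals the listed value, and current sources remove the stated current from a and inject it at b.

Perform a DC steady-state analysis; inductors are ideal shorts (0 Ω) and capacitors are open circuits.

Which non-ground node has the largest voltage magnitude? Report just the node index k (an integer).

5

Element admittances at DC:
  Y(R1) = 0.0004098 S between n5,n1
  I1: injects 0.508 A into n4 (from n5)
  Y(R2) = 0.2237 S between n1,n4
  Y(R3) = 0.0002053 S between n2,n4
  I2: injects 1.16 A into n3 (from n5)
  L1: short n2↔n1 (DC inductor)
  Y(R4) = 0.5587 S between n4,n2
  Y(R5) = 0.008065 S between n5,n2
  Y(R6) = 0.001302 S between n2,n4
  Y(R7) = 0.0005780 S between n4,n6
  Y(R8) = 0.5587 S between n3,n6
  I3: injects 0.0761 A into n6 (from n4)
  Y(R9) = 0.02646 S between n2,n0
  Y(R10) = 0.6536 S between n3,n2
  L2: short n3↔n2 (DC inductor)
  I4: injects 0.00571 A into n1 (from n0)
  Y(R11) = 0.0002604 S between n3,n2
  Y(R12) = 0.06250 S between n5,n6
  Y(C1) = 0.000 S between n2,n0
  V1: constraint V(n0)−V(n6) = 5.04
Assemble and solve the 9×9 MNA system:
  V(n1)=-2.458  V(n2)=-2.458  V(n3)=-2.458  V(n4)=-1.909  V(n5)=-28.23  V(n6)=-5.040
  i(L1)=-0.1179  i(L2)=-0.2824  i(V1)=-0.07074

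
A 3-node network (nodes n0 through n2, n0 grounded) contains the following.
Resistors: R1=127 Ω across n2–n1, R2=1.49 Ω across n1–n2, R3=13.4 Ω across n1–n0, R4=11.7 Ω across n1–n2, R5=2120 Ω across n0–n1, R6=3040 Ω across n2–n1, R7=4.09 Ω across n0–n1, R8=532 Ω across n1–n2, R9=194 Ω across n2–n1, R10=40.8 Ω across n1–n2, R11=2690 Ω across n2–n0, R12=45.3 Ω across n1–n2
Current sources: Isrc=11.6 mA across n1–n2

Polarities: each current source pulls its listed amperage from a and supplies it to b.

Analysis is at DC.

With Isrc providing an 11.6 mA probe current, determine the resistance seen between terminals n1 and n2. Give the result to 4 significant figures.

Apply KCL at each of the 2 non-ground nodes and solve the resulting linear system.
Node n1: branches {R1, R2, R3, R4, R5, R6, R7, R8, R9, R10, R12, Isrc} → V_1 = -1.646e-05
Node n2: branches {R1, R2, R4, R6, R8, R9, R10, R11, R12, Isrc} → V_2 = 0.01415

R_eq = 1.221 Ω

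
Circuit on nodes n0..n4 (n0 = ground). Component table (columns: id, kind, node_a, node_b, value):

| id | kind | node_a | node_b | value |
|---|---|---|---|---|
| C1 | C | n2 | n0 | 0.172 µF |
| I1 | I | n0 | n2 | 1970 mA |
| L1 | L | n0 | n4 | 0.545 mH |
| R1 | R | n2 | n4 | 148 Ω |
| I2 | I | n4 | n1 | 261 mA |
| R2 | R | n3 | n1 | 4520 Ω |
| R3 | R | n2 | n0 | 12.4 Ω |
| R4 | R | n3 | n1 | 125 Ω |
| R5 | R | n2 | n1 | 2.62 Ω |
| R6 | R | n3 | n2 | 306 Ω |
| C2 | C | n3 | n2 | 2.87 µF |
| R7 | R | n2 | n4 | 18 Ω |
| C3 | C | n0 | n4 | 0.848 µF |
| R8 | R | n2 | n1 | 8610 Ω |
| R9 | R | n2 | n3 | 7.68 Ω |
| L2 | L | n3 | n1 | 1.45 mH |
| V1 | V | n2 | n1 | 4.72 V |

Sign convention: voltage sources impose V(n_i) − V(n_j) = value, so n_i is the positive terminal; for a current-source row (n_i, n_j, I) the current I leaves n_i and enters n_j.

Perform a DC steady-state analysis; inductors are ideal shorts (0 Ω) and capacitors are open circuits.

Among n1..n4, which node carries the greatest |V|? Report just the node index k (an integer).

Element admittances at DC:
  Y(C1) = 0.000 S between n2,n0
  I1: injects 1.97 A into n2 (from n0)
  L1: short n0↔n4 (DC inductor)
  Y(R1) = 0.006757 S between n2,n4
  I2: injects 0.261 A into n1 (from n4)
  Y(R2) = 0.0002212 S between n3,n1
  Y(R3) = 0.08065 S between n2,n0
  Y(R4) = 0.008000 S between n3,n1
  Y(R5) = 0.3817 S between n2,n1
  Y(R6) = 0.003268 S between n3,n2
  Y(C2) = 0.000 S between n3,n2
  Y(R7) = 0.05556 S between n2,n4
  Y(C3) = 0.000 S between n0,n4
  Y(R8) = 0.0001161 S between n2,n1
  Y(R9) = 0.1302 S between n2,n3
  L2: short n3↔n1 (DC inductor)
  V1: constraint V(n2)−V(n1) = 4.72
Assemble and solve the 7×7 MNA system:
  V(n1)=10.89  V(n2)=15.61  V(n3)=10.89  V(n4)=0.000
  i(L1)=-0.7114  i(L2)=0.6300  i(V1)=-2.693

2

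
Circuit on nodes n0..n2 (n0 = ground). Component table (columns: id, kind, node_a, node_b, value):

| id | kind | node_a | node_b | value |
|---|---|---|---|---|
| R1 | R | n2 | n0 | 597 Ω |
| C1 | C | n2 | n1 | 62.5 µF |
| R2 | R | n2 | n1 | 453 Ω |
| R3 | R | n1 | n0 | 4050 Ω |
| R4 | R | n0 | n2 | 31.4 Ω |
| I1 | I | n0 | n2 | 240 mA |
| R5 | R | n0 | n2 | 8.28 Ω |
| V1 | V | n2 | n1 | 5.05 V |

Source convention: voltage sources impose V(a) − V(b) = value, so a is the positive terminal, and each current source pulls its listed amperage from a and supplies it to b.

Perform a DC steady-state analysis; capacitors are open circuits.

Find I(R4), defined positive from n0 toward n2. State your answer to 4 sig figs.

Element admittances at DC:
  Y(R1) = 0.001675 S between n2,n0
  Y(C1) = 0.000 S between n2,n1
  Y(R2) = 0.002208 S between n2,n1
  Y(R3) = 0.0002469 S between n1,n0
  Y(R4) = 0.03185 S between n0,n2
  I1: injects 0.24 A into n2 (from n0)
  Y(R5) = 0.1208 S between n0,n2
  V1: constraint V(n2)−V(n1) = 5.05
Assemble and solve the 3×3 MNA system:
  V(n1)=-3.489  V(n2)=1.561
  i(V1)=-0.01201

-0.04971 A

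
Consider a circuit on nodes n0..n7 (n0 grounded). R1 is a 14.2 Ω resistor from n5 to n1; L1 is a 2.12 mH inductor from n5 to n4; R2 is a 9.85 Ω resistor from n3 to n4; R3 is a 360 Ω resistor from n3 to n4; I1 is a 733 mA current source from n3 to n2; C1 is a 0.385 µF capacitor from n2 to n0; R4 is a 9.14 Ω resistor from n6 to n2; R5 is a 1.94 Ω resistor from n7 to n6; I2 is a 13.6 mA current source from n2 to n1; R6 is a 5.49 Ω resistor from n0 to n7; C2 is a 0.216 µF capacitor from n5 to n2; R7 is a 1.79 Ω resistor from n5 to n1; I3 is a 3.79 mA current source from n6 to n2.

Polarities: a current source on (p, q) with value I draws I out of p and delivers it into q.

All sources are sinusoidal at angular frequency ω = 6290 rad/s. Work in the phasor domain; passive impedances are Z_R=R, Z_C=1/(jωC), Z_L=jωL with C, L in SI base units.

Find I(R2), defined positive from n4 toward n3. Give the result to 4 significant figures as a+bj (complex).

Apply KCL at each of the 7 non-ground nodes and solve the resulting linear system.
Node n1: branches {R1, I2, R7} → V_1 = 0.05620+529.5j
Node n2: branches {I1, C1, R4, I2, C2, I3} → V_2 = 0.03458-0.001388j
Node n3: branches {R2, R3, I1} → V_3 = -6.993+519.7j
Node n4: branches {L1, R2, R3} → V_4 = 0.03458+519.7j
Node n5: branches {R1, L1, C2, R7} → V_5 = 0.03458+529.5j
Node n6: branches {R4, R5, I3} → V_6 = -2.497e-05-0.0006223j
Node n7: branches {R5, R6} → V_7 = -1.845e-05-0.0004598j

0.7135+0.000j A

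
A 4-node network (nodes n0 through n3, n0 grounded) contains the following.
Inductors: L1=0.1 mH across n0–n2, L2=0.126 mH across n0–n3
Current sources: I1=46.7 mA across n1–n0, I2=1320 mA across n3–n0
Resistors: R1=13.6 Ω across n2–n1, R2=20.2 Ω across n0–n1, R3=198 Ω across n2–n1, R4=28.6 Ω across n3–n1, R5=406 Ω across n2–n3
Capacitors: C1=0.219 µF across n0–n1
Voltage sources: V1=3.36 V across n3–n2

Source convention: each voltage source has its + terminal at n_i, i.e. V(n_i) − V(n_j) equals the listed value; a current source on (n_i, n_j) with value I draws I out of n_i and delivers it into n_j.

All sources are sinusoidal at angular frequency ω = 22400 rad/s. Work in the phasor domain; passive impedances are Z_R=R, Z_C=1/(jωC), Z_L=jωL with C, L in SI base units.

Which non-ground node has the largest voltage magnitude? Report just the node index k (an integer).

MNA unknowns: 3 node voltages V₁..V_3 plus 1 source current (V1)
L1: Y=0.000-0.4464j on G[0,2]
I1: z[1]−=0.0467, z[0]+=0.0467
R1: Y=0.07353+0.000j on G[2,1]
R2: Y=0.04950+0.000j on G[0,1]
R3: Y=0.005051+0.000j on G[2,1]
R4: Y=0.03497+0.000j on G[3,1]
R5: Y=0.002463+0.000j on G[2,3]
L2: Y=0.000-0.3543j on G[0,3]
C1: Y=0.000+0.004906j on G[0,1]
I2: z[3]−=1.32, z[0]+=1.32
V1: row V3−V2=3.36, i_V1 at 3,2
solve → V1=-0.6878-1.143j, V2=-1.562-1.671j, V3=1.798-1.671j
aux → i_V1=-0.8231+0.6556j

3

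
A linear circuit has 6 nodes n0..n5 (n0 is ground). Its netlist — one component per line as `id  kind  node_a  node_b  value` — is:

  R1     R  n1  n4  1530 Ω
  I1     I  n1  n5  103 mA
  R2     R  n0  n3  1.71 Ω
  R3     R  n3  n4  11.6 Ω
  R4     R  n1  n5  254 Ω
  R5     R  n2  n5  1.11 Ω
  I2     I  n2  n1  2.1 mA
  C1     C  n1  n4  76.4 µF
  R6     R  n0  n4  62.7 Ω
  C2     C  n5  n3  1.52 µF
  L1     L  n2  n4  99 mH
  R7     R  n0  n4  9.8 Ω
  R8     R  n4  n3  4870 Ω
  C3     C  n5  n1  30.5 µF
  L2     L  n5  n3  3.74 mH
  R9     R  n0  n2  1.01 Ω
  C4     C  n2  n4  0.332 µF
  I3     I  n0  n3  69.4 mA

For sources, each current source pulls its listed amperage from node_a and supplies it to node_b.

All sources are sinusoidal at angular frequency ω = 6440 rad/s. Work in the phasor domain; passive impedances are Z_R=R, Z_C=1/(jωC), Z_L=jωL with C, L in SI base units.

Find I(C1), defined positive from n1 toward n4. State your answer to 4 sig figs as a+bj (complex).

-0.03802+0.03282j A

MNA unknowns: 5 node voltages V₁..V_5
R1: Y=0.0006536+0.000j on G[1,4]
I1: z[1]−=0.103, z[5]+=0.103
R2: Y=0.5848+0.000j on G[0,3]
R3: Y=0.08621+0.000j on G[3,4]
R4: Y=0.003937+0.000j on G[1,5]
R5: Y=0.9009+0.000j on G[2,5]
I2: z[2]−=0.0021, z[1]+=0.0021
C1: Y=0.000+0.4920j on G[1,4]
R6: Y=0.01595+0.000j on G[0,4]
C2: Y=0.000+0.009789j on G[5,3]
L1: Y=0.000-0.001568j on G[2,4]
R7: Y=0.1020+0.000j on G[0,4]
R8: Y=0.0002053+0.000j on G[4,3]
C3: Y=0.000+0.1964j on G[5,1]
L2: Y=0.000-0.04152j on G[5,3]
R9: Y=0.9901+0.000j on G[0,2]
C4: Y=0.000+0.002138j on G[2,4]
I3: z[0]−=0.0694, z[3]+=0.0694
solve → V1=-0.08487+0.2477j, V2=0.04114-0.03301j, V3=0.07960+0.02151j, V4=-0.1516+0.1704j, V5=0.08882-0.06917j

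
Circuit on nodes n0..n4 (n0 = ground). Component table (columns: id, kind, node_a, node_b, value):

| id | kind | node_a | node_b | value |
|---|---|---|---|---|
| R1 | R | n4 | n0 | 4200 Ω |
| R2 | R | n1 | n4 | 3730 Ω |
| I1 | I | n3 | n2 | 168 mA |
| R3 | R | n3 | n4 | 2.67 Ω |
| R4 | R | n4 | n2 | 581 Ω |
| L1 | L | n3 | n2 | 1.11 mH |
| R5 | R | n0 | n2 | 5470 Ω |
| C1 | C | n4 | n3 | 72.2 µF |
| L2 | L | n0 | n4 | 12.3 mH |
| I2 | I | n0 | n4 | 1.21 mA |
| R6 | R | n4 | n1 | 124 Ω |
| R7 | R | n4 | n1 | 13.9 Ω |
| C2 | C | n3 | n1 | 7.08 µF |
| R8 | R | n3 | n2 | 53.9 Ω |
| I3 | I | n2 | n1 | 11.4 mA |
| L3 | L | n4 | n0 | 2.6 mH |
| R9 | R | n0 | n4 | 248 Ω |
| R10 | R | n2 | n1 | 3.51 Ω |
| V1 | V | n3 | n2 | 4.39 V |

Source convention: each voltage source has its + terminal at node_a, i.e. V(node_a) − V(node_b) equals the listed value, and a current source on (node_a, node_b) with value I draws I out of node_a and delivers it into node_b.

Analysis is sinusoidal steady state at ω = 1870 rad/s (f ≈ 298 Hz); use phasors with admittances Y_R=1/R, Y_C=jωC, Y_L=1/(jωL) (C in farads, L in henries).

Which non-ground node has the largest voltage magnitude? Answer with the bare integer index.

Element admittances at ω=1870 rad/s:
  Y(R1) = 0.0002381+0.000j S between n4,n0
  Y(R2) = 0.0002681+0.000j S between n1,n4
  I1: injects 0.168 A into n2 (from n3)
  Y(R3) = 0.3745+0.000j S between n3,n4
  Y(R4) = 0.001721+0.000j S between n4,n2
  Y(L1) = 0.000-0.4818j S between n3,n2
  Y(R5) = 0.0001828+0.000j S between n0,n2
  Y(C1) = 0.000+0.1350j S between n4,n3
  Y(L2) = 0.000-0.04348j S between n0,n4
  I2: injects 0.00121 A into n4 (from n0)
  Y(R6) = 0.008065+0.000j S between n4,n1
  Y(R7) = 0.07194+0.000j S between n4,n1
  Y(C2) = 0.000+0.01324j S between n3,n1
  Y(R8) = 0.01855+0.000j S between n3,n2
  I3: injects 0.0114 A into n1 (from n2)
  Y(L3) = 0.000-0.2057j S between n4,n0
  Y(R9) = 0.004032+0.000j S between n0,n4
  Y(R10) = 0.2849+0.000j S between n2,n1
  V1: constraint V(n3)−V(n2) = 4.39
Assemble and solve the 5×5 MNA system:
  V(n1)=-2.938-0.02146j  V(n2)=-3.813-0.1930j  V(n3)=0.5767-0.1930j  V(n4)=-1.040e-05+0.007655j
  i(V1)=-0.4948+2.066j

2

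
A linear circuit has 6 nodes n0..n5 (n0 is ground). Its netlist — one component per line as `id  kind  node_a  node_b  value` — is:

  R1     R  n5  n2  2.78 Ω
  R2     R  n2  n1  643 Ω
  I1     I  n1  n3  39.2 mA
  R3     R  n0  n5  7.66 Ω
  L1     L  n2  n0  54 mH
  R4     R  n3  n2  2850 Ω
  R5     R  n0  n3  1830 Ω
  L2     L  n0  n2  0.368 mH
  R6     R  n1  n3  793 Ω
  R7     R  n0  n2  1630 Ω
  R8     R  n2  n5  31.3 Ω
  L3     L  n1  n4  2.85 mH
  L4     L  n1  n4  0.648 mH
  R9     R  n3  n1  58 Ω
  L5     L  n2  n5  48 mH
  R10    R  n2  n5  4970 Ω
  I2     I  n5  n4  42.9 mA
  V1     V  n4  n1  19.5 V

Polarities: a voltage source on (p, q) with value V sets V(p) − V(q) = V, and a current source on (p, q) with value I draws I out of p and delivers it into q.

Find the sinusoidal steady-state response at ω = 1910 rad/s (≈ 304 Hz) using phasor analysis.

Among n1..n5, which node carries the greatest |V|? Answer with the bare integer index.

MNA unknowns: 5 node voltages V₁..V_5 plus 1 source current (V1)
R1: Y=0.3597+0.000j on G[5,2]
R2: Y=0.001555+0.000j on G[2,1]
I1: z[1]−=0.0392, z[3]+=0.0392
R3: Y=0.1305+0.000j on G[0,5]
L1: Y=0.000-0.009696j on G[2,0]
R4: Y=0.0003509+0.000j on G[3,2]
R5: Y=0.0005464+0.000j on G[0,3]
L2: Y=0.000-1.423j on G[0,2]
R6: Y=0.001261+0.000j on G[1,3]
R7: Y=0.0006135+0.000j on G[0,2]
R8: Y=0.03195+0.000j on G[2,5]
L3: Y=0.000-0.1837j on G[1,4]
L4: Y=0.000-0.8080j on G[1,4]
R9: Y=0.01724+0.000j on G[3,1]
L5: Y=0.000-0.01091j on G[2,5]
R10: Y=0.0002012+0.000j on G[2,5]
I2: z[5]−=0.0429, z[4]+=0.0429
V1: row V4−V1=19.5, i_V1 at 4,1
solve → V1=17.04+0.0004059j, V2=-0.0001204+0.0005179j, V3=18.27+0.0003965j, V4=36.54+0.0004059j, V5=-0.08217-0.001325j
aux → i_V1=0.04290+19.34j

4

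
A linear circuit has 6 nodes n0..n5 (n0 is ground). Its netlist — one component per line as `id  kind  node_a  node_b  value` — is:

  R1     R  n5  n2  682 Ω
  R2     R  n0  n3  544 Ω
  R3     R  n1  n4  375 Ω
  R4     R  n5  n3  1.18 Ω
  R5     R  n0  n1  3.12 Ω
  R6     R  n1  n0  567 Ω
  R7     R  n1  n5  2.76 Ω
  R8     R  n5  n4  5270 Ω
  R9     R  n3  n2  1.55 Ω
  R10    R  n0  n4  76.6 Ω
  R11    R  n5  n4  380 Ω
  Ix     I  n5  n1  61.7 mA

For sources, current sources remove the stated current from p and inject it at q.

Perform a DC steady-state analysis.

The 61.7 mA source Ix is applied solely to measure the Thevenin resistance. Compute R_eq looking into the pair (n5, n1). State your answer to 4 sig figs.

Element admittances at DC:
  Y(R1) = 0.001466 S between n5,n2
  Y(R2) = 0.001838 S between n0,n3
  Y(R3) = 0.002667 S between n1,n4
  Y(R4) = 0.8475 S between n5,n3
  Y(R5) = 0.3205 S between n0,n1
  Y(R6) = 0.001764 S between n1,n0
  Y(R7) = 0.3623 S between n1,n5
  Y(R8) = 0.0001898 S between n5,n4
  Y(R9) = 0.6452 S between n3,n2
  Y(R10) = 0.01305 S between n0,n4
  Y(R11) = 0.002632 S between n5,n4
  Ix: injects 0.0617 A into n1 (from n5)
Assemble and solve the 5×5 MNA system:
  V(n1)=0.001961  V(n2)=-0.1660  V(n3)=-0.1660  V(n4)=-0.02503  V(n5)=-0.1664

R_eq = 2.729 Ω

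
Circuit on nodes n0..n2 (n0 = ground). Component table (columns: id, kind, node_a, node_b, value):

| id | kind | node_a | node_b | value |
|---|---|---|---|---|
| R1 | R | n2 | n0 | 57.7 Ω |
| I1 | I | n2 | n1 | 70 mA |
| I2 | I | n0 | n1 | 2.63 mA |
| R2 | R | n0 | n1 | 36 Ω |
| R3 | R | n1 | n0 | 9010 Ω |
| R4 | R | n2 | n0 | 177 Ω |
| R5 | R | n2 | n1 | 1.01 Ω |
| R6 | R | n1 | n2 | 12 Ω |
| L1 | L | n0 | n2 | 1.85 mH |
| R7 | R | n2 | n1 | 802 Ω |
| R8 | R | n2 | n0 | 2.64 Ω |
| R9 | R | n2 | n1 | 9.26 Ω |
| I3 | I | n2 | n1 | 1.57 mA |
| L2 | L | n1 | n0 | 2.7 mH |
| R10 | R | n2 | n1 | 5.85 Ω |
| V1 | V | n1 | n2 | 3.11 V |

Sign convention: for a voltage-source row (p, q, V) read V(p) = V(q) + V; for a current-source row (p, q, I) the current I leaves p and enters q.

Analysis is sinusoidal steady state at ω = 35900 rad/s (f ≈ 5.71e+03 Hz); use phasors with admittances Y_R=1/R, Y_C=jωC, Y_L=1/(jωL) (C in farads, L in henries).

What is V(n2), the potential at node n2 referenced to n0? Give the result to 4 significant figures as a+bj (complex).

-0.1995+0.06290j V

MNA unknowns: 2 node voltages V₁..V_2 plus 1 source current (V1)
R1: Y=0.01733+0.000j on G[2,0]
I1: z[2]−=0.07, z[1]+=0.07
I2: z[0]−=0.00263, z[1]+=0.00263
R2: Y=0.02778+0.000j on G[0,1]
R3: Y=0.0001110+0.000j on G[1,0]
R4: Y=0.005650+0.000j on G[2,0]
R5: Y=0.9901+0.000j on G[2,1]
R6: Y=0.08333+0.000j on G[1,2]
L1: Y=0.000-0.01506j on G[0,2]
R7: Y=0.001247+0.000j on G[2,1]
R8: Y=0.3788+0.000j on G[2,0]
R9: Y=0.1080+0.000j on G[2,1]
I3: z[2]−=0.00157, z[1]+=0.00157
L2: Y=0.000-0.01032j on G[1,0]
R10: Y=0.1709+0.000j on G[2,1]
V1: row V1−V2=3.11, i_V1 at 1,2
solve → V1=2.911+0.06290j, V2=-0.1995+0.06290j
aux → i_V1=-4.217+0.02827j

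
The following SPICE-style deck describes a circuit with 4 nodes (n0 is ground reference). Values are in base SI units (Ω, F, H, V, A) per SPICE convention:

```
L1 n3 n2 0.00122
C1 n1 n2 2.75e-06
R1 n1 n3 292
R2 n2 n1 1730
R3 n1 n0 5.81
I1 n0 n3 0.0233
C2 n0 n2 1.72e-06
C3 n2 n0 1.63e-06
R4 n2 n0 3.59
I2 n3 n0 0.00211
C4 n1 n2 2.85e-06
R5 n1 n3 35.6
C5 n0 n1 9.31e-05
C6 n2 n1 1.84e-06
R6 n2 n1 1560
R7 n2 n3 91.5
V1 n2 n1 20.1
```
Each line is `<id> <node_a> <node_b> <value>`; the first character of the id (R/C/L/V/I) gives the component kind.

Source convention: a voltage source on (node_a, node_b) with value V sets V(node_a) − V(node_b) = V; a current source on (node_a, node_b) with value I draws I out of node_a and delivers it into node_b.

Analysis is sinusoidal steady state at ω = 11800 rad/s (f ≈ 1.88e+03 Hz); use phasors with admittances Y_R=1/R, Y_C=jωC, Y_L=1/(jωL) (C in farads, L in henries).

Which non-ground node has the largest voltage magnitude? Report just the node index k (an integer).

Apply KCL at each of the 3 non-ground nodes and solve the resulting linear system.
Node n1: branches {C1, R1, R2, R3, C4, R5, C5, C6, R6, V1} → V_1 = -2.281+3.998j
Node n2: branches {L1, C1, R2, C2, C3, R4, C4, C6, R6, R7, V1} → V_2 = 17.82+3.998j
Node n3: branches {L1, R1, I1, I2, R5, R7} → V_3 = 13.90-2.420j
Source currents: i(V1)=-5.319-3.380j

2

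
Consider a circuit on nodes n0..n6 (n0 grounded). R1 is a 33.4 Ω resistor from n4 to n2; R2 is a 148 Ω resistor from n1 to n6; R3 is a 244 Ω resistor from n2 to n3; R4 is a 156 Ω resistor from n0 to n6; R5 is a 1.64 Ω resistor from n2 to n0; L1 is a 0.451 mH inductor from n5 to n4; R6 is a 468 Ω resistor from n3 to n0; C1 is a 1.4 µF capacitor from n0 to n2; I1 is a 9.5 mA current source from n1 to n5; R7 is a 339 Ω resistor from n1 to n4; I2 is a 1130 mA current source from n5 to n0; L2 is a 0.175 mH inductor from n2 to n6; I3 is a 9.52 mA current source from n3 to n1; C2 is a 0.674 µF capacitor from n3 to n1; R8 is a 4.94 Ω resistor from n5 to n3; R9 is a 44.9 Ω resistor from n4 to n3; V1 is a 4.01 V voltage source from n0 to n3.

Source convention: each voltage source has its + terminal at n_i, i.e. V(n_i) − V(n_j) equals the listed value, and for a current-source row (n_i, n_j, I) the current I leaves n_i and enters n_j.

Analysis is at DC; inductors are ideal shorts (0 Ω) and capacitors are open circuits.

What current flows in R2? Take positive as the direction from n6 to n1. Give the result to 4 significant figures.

0.01541 A

Apply KCL at each of the 6 non-ground nodes and solve the resulting linear system.
Node n1: branches {R2, I1, R7, I3, C2} → V_1 = -2.695
Node n2: branches {R1, R3, R5, C1, L2} → V_2 = -0.4140
Node n3: branches {R3, R6, I3, C2, R8, R9, V1} → V_3 = -4.010
Node n4: branches {R1, L1, R7, R9} → V_4 = -7.927
Node n5: branches {L1, I1, I2, R8} → V_5 = -7.927
Node n6: branches {R2, R4, L2} → V_6 = -0.4140
Source currents: i(L1)=-0.3276, i(L2)=0.01276, i(V1)=0.8663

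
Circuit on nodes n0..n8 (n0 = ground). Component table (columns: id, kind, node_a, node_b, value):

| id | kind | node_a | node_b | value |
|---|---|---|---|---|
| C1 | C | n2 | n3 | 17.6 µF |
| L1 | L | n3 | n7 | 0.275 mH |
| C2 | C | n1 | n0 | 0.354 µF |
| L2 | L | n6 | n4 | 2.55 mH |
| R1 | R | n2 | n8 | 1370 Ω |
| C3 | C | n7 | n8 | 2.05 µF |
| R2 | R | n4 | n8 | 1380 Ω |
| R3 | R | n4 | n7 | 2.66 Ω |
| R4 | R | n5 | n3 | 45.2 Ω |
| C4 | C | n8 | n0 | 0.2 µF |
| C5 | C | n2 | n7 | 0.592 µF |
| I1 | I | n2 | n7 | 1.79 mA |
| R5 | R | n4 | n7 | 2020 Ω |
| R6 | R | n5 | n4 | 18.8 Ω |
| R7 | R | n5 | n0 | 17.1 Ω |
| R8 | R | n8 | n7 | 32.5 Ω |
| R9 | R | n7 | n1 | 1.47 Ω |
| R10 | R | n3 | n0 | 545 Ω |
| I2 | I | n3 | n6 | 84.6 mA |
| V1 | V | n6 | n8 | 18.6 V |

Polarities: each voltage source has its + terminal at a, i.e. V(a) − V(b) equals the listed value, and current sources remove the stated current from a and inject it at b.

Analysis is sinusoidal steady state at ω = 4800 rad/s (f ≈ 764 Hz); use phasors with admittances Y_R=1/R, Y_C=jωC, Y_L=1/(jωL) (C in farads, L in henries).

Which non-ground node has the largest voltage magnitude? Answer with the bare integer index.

8

Element admittances at ω=4800 rad/s:
  Y(C1) = 0.000+0.08448j S between n2,n3
  Y(L1) = 0.000-0.7576j S between n3,n7
  Y(C2) = 0.000+0.001699j S between n1,n0
  Y(L2) = 0.000-0.08170j S between n6,n4
  Y(R1) = 0.0007299+0.000j S between n2,n8
  Y(C3) = 0.000+0.009840j S between n7,n8
  Y(R2) = 0.0007246+0.000j S between n4,n8
  Y(R3) = 0.3759+0.000j S between n4,n7
  Y(R4) = 0.02212+0.000j S between n5,n3
  Y(C4) = 0.000+0.0009600j S between n8,n0
  Y(C5) = 0.000+0.002842j S between n2,n7
  I1: injects 0.00179 A into n7 (from n2)
  Y(R5) = 0.0004950+0.000j S between n4,n7
  Y(R6) = 0.05319+0.000j S between n5,n4
  Y(R7) = 0.05848+0.000j S between n5,n0
  Y(R8) = 0.03077+0.000j S between n8,n7
  Y(R9) = 0.6803+0.000j S between n7,n1
  Y(R10) = 0.001835+0.000j S between n3,n0
  I2: injects 0.0846 A into n6 (from n3)
  V1: constraint V(n6)−V(n8) = 18.6
Assemble and solve the 9×9 MNA system:
  V(n1)=-0.8527+0.7018j  V(n2)=-0.7838+0.7595j  V(n3)=-0.8510+0.6031j  V(n4)=0.8365+0.4518j  V(n5)=0.1918+0.2793j  V(n6)=1.941+8.818j  V(n7)=-0.8544+0.6997j  V(n8)=-16.66+8.818j
  i(V1)=-0.5989+0.09023j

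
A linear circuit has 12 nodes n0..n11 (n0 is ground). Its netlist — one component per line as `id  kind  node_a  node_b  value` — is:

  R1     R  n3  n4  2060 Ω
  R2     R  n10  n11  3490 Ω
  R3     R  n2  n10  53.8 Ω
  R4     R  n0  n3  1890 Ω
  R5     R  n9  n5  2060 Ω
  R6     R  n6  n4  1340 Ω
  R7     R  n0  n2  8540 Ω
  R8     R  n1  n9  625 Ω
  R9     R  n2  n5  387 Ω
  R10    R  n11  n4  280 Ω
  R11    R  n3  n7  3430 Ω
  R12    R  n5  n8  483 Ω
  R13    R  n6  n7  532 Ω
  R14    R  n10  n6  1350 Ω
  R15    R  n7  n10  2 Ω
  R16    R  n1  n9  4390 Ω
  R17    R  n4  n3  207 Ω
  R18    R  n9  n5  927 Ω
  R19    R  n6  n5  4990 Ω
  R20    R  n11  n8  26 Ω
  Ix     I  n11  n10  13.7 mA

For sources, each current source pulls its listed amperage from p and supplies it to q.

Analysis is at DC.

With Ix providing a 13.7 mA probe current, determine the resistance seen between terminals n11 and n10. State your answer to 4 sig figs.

MNA unknowns: 11 node voltages V₁..V_11
R1: Y=0.0004854 on G[3,4]
R2: Y=0.0002865 on G[10,11]
R3: Y=0.01859 on G[2,10]
R4: Y=0.0005291 on G[0,3]
R5: Y=0.0004854 on G[9,5]
R6: Y=0.0007463 on G[6,4]
R7: Y=0.0001171 on G[0,2]
R8: Y=0.001600 on G[1,9]
R9: Y=0.002584 on G[2,5]
R10: Y=0.003571 on G[11,4]
R11: Y=0.0002915 on G[3,7]
R12: Y=0.002070 on G[5,8]
R13: Y=0.001880 on G[6,7]
R14: Y=0.0007407 on G[10,6]
R15: Y=0.5000 on G[7,10]
R16: Y=0.0002278 on G[1,9]
R17: Y=0.004831 on G[4,3]
R18: Y=0.001079 on G[9,5]
R19: Y=0.0002004 on G[6,5]
R20: Y=0.03846 on G[11,8]
Ix: z[11]−=0.0137, z[10]+=0.0137
solve → V1=1.079, V2=3.667, V3=-0.8117, V4=-1.159, V5=1.079, V6=2.790, V7=4.043, V8=-2.317, V9=1.079, V10=4.050, V11=-2.500

R_eq = 478.2 Ω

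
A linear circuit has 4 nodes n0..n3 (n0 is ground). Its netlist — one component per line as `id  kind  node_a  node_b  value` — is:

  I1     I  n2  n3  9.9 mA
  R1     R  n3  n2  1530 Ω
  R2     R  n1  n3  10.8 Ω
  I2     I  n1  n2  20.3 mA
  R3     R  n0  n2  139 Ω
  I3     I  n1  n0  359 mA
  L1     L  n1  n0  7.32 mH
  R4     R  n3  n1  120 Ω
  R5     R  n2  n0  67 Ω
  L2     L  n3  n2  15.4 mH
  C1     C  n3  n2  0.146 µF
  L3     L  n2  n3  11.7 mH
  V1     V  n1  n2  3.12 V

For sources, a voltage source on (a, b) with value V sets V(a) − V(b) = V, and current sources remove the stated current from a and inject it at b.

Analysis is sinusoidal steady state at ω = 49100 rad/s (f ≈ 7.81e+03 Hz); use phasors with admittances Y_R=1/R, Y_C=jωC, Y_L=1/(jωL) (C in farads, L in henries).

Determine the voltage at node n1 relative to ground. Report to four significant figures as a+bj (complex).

-12.91-1.623j V

MNA unknowns: 3 node voltages V₁..V_3 plus 1 source current (V1)
I1: z[2]−=0.0099, z[3]+=0.0099
R1: Y=0.0006536+0.000j on G[3,2]
R2: Y=0.09259+0.000j on G[1,3]
I2: z[1]−=0.0203, z[2]+=0.0203
R3: Y=0.007194+0.000j on G[0,2]
I3: z[1]−=0.359, z[0]+=0.359
L1: Y=0.000-0.002782j on G[1,0]
R4: Y=0.008333+0.000j on G[3,1]
R5: Y=0.01493+0.000j on G[2,0]
L2: Y=0.000-0.001323j on G[3,2]
C1: Y=0.000+0.007169j on G[3,2]
L3: Y=0.000-0.001741j on G[2,3]
V1: row V1−V2=3.12, i_V1 at 1,2
solve → V1=-12.91-1.623j, V2=-16.03-1.623j, V3=-12.83-1.752j
aux → i_V1=-0.3675-0.04893j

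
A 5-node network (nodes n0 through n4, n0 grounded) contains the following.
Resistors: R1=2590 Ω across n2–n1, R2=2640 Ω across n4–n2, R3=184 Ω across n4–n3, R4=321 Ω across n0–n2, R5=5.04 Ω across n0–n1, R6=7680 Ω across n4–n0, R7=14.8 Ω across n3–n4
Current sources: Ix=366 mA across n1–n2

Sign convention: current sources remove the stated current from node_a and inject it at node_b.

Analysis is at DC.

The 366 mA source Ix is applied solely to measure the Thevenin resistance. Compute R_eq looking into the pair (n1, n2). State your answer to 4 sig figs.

Element admittances at DC:
  Y(R1) = 0.0003861 S between n2,n1
  Y(R2) = 0.0003788 S between n4,n2
  Y(R3) = 0.005435 S between n4,n3
  Y(R4) = 0.003115 S between n0,n2
  Y(R5) = 0.1984 S between n0,n1
  Y(R6) = 0.0001302 S between n4,n0
  Y(R7) = 0.06757 S between n3,n4
  Ix: injects 0.366 A into n2 (from n1)
Assemble and solve the 4×4 MNA system:
  V(n1)=-1.644  V(n2)=101.5  V(n3)=75.56  V(n4)=75.56

R_eq = 281.9 Ω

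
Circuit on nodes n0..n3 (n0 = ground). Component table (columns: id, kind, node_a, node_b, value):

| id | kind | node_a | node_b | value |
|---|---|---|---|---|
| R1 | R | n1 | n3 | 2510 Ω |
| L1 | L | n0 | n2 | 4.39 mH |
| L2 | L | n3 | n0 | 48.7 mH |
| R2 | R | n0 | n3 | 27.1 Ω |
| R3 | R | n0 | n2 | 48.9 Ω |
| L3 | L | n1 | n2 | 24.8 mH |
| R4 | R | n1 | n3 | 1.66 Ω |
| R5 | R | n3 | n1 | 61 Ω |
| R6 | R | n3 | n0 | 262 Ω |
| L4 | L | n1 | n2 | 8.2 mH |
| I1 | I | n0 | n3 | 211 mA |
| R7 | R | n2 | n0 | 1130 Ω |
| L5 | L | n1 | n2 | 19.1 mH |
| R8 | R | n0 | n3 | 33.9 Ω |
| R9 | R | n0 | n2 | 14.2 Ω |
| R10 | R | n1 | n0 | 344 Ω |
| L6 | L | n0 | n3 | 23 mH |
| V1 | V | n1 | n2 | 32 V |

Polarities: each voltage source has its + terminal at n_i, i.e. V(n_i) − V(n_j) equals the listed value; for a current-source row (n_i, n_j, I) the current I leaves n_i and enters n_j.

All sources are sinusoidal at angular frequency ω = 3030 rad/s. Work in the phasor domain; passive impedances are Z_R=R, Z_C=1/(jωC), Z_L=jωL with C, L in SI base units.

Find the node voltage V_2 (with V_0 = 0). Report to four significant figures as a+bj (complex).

-10.66-2.731j V

MNA unknowns: 3 node voltages V₁..V_3 plus 1 source current (V1)
R1: Y=0.0003984+0.000j on G[1,3]
L1: Y=0.000-0.07518j on G[0,2]
L2: Y=0.000-0.006777j on G[3,0]
R2: Y=0.03690+0.000j on G[0,3]
R3: Y=0.02045+0.000j on G[0,2]
L3: Y=0.000-0.01331j on G[1,2]
R4: Y=0.6024+0.000j on G[1,3]
R5: Y=0.01639+0.000j on G[3,1]
R6: Y=0.003817+0.000j on G[3,0]
L4: Y=0.000-0.04025j on G[1,2]
I1: z[0]−=0.211, z[3]+=0.211
R7: Y=0.0008850+0.000j on G[2,0]
L5: Y=0.000-0.01728j on G[1,2]
R8: Y=0.02950+0.000j on G[0,3]
R9: Y=0.07042+0.000j on G[0,2]
R10: Y=0.002907+0.000j on G[1,0]
L6: Y=0.000-0.01435j on G[0,3]
V1: row V1−V2=32, i_V1 at 1,2
solve → V1=21.34-2.731j, V2=-10.66-2.731j, V3=19.53-1.854j
aux → i_V1=-1.183+2.817j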